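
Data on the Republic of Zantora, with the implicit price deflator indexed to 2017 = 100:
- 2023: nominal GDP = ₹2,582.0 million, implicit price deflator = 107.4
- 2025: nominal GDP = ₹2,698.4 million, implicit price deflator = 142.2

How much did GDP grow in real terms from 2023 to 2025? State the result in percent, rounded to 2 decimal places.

-21.07%

Deflate each year: 2023 → 2582.0/1.074 = 2404.10; 2025 → 2698.4/1.422 = 1897.61.
So real GDP changed by 1897.61/2404.10 − 1 = -0.2107, i.e. -21.07%.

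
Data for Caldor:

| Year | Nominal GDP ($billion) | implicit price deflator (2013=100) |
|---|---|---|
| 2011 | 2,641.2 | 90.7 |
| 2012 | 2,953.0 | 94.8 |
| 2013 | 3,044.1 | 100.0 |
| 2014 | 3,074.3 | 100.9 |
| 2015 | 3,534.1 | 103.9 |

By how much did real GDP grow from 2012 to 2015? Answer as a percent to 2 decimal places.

Real GDP 2012 = 2953.0/0.948 = 3114.98.
Real GDP 2015 = 3534.1/1.039 = 3401.44.
Change = 3401.44/3114.98 − 1 = 0.0920.

9.20%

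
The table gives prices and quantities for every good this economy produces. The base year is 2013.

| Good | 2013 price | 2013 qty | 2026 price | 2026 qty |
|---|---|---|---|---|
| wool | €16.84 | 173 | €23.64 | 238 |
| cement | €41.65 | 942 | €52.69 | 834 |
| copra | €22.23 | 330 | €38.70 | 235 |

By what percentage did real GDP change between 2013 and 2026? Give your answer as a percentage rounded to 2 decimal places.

Real GDP 2013 = Nominal GDP 2013 = 16.84·173 + 41.65·942 + 22.23·330 = 49483.52.
Real GDP 2026 (at 2013 prices) = 16.84·238 + 41.65·834 + 22.23·235 = 43968.07.
Real growth = 43968.07/49483.52 − 1 = -0.1115.

-11.15%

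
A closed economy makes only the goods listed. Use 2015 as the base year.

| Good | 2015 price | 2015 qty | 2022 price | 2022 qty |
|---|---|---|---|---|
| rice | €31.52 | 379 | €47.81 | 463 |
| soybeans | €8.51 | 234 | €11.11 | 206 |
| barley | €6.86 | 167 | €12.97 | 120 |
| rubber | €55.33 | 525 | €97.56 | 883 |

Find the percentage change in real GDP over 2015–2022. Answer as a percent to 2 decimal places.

Real GDP 2015 = Nominal GDP 2015 = 31.52·379 + 8.51·234 + 6.86·167 + 55.33·525 = 44131.29.
Real GDP 2022 (at 2015 prices) = 31.52·463 + 8.51·206 + 6.86·120 + 55.33·883 = 66026.41.
Real growth = 66026.41/44131.29 − 1 = 0.4961.

49.61%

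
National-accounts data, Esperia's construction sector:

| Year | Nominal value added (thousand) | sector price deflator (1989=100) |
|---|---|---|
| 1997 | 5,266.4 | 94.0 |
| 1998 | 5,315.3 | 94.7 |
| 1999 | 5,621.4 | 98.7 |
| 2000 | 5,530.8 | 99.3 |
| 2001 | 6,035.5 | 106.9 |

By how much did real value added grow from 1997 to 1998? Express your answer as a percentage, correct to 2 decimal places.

0.18%

Real value added 1997 = 5266.4/0.940 = 5602.55.
Real value added 1998 = 5315.3/0.947 = 5612.78.
Change = 5612.78/5602.55 − 1 = 0.0018.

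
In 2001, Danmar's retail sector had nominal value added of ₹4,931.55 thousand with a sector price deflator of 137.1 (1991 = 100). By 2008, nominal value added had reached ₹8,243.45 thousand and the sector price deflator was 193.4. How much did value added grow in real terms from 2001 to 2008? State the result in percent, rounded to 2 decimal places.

Deflate each year: 2001 → 4931.55/1.371 = 3597.05; 2008 → 8243.45/1.934 = 4262.38.
So real value added changed by 4262.38/3597.05 − 1 = 0.1850, i.e. 18.50%.

18.50%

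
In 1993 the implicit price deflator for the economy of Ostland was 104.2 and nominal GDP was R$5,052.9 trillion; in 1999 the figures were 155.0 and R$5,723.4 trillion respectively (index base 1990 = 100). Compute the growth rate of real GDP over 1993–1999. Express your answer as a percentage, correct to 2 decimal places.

Deflate each year: 1993 → 5052.9/1.042 = 4849.23; 1999 → 5723.4/1.550 = 3692.52.
So real GDP changed by 3692.52/4849.23 − 1 = -0.2385, i.e. -23.85%.

-23.85%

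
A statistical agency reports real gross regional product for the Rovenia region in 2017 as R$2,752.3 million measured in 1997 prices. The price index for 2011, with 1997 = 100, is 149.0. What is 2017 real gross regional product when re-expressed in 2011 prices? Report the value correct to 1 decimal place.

Real gross regional product in 2011 prices = Real gross regional product in 1997 prices × (P_2011/P_1997) = 2752.3 × 1.490 = 4100.93.

R$4,100.9 million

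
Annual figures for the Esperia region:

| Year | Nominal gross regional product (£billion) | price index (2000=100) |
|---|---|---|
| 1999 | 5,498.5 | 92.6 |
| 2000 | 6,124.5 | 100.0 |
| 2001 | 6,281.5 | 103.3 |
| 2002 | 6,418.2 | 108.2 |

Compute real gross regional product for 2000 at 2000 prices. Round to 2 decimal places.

£6,124.50 billion

Real gross regional product 2000 = 6124.5 / 1.000 = 6124.50.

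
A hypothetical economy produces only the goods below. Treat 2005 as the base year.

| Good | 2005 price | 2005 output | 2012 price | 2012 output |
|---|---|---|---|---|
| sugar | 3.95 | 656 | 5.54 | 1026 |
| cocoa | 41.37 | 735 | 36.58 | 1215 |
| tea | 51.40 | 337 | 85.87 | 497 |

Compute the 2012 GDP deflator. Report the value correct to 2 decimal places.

116.21

Nominal GDP 2012 = 5.54·1026 + 36.58·1215 + 85.87·497 = 92806.13.
Real GDP 2012 (at 2005 prices) = 3.95·1026 + 41.37·1215 + 51.40·497 = 79863.05.
Deflator = Nominal/Real × 100 = 92806.13/79863.05 × 100 = 116.207.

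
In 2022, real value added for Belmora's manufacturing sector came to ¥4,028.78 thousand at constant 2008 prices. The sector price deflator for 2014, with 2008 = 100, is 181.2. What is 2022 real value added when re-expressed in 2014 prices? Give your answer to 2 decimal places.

Real value added in 2014 prices = Real value added in 2008 prices × (P_2014/P_2008) = 4028.78 × 1.812 = 7300.15.

¥7,300.15 thousand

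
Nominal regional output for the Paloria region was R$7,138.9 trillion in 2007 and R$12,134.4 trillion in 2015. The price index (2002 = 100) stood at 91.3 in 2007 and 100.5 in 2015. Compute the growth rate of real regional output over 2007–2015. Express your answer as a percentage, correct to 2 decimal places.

Real regional output 2007 = 7138.9 / 0.913 = 7819.17.
Real regional output 2015 = 12134.4 / 1.005 = 12074.03.
Real growth = 12074.03 / 7819.17 − 1 = 0.5442.

54.42%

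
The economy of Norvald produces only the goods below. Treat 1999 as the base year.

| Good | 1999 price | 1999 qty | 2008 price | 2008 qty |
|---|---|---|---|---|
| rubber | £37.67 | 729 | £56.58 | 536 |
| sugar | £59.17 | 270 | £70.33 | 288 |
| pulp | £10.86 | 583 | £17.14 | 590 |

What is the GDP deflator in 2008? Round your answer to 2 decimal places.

139.08

Nominal GDP 2008 = 56.58·536 + 70.33·288 + 17.14·590 = 60694.52.
Real GDP 2008 (at 1999 prices) = 37.67·536 + 59.17·288 + 10.86·590 = 43639.48.
Deflator = Nominal/Real × 100 = 60694.52/43639.48 × 100 = 139.082.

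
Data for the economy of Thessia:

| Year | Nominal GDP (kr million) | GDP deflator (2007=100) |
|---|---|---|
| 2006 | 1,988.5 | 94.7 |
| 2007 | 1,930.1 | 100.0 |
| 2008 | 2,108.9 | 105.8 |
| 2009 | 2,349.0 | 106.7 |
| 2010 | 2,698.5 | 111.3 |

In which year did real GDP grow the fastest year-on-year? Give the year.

2007: real = 1930.1/1.000 = 1930.10; growth vs 2006 (2099.79) = -8.08%.
2008: real = 2108.9/1.058 = 1993.29; growth vs 2007 (1930.10) = 3.27%.
2009: real = 2349.0/1.067 = 2201.50; growth vs 2008 (1993.29) = 10.45%.
2010: real = 2698.5/1.113 = 2424.53; growth vs 2009 (2201.50) = 10.13%.

2009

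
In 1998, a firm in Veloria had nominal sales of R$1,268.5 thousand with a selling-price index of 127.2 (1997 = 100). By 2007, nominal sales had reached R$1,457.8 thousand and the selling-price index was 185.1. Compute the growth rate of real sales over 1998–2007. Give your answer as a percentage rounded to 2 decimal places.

-21.03%

Real sales 1998 = 1268.5 / 1.272 = 997.25.
Real sales 2007 = 1457.8 / 1.851 = 787.57.
Real growth = 787.57 / 997.25 − 1 = -0.2103.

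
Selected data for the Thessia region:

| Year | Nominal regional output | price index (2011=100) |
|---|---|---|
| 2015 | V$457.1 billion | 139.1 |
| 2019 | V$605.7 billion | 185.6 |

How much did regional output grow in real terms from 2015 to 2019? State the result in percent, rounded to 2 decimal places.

-0.69%

Deflate each year: 2015 → 457.1/1.391 = 328.61; 2019 → 605.7/1.856 = 326.35.
So real regional output changed by 326.35/328.61 − 1 = -0.0069, i.e. -0.69%.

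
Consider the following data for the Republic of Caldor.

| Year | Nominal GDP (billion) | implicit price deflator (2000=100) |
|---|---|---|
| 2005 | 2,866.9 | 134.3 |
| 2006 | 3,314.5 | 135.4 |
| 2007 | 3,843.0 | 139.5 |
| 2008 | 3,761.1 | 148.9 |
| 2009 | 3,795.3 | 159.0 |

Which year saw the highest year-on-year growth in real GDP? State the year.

2006: real = 3314.5/1.354 = 2447.93; growth vs 2005 (2134.70) = 14.67%.
2007: real = 3843.0/1.395 = 2754.84; growth vs 2006 (2447.93) = 12.54%.
2008: real = 3761.1/1.489 = 2525.92; growth vs 2007 (2754.84) = -8.31%.
2009: real = 3795.3/1.590 = 2386.98; growth vs 2008 (2525.92) = -5.50%.

2006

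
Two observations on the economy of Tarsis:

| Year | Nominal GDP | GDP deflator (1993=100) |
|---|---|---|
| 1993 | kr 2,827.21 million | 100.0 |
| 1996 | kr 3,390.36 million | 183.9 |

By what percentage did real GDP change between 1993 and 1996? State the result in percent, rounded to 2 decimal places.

Real GDP 1993 = 2827.21 / 1.000 = 2827.21.
Real GDP 1996 = 3390.36 / 1.839 = 1843.59.
Real growth = 1843.59 / 2827.21 − 1 = -0.3479.

-34.79%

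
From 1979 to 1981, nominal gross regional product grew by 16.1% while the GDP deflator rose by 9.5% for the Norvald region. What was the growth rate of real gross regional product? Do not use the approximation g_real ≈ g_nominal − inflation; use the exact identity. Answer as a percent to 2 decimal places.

6.03%

(1 + g_nom) = (1 + g_real)(1 + π), so g_real = 1.1610 / 1.0950 − 1 = 0.06027.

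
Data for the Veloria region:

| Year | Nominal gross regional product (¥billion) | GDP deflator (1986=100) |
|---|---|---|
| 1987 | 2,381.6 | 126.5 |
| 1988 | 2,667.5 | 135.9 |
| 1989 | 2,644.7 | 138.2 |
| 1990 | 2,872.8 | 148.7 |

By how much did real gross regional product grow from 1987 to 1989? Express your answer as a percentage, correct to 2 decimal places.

1.65%

Real gross regional product 1987 = 2381.6/1.265 = 1882.69.
Real gross regional product 1989 = 2644.7/1.382 = 1913.68.
Change = 1913.68/1882.69 − 1 = 0.0165.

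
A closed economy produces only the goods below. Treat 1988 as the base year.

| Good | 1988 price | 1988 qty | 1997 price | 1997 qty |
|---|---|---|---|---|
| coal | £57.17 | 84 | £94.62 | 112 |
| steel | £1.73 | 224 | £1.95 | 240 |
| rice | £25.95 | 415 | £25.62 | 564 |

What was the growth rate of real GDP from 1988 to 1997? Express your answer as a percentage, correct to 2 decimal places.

34.43%

Real GDP 1988 = Nominal GDP 1988 = 57.17·84 + 1.73·224 + 25.95·415 = 15959.05.
Real GDP 1997 (at 1988 prices) = 57.17·112 + 1.73·240 + 25.95·564 = 21454.04.
Real growth = 21454.04/15959.05 − 1 = 0.3443.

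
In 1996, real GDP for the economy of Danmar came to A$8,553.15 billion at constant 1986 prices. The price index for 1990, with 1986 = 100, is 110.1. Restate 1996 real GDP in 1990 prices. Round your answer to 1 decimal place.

Real GDP in 1990 prices = Real GDP in 1986 prices × (P_1990/P_1986) = 8553.15 × 1.101 = 9417.02.

A$9,417.0 billion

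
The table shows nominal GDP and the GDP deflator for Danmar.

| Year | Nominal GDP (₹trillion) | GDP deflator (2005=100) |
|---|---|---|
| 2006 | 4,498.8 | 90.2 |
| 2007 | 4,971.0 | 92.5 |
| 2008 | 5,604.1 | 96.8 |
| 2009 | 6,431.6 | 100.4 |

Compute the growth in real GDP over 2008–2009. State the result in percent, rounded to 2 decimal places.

10.65%

Real GDP 2008 = 5604.1/0.968 = 5789.36.
Real GDP 2009 = 6431.6/1.004 = 6405.98.
Change = 6405.98/5789.36 − 1 = 0.1065.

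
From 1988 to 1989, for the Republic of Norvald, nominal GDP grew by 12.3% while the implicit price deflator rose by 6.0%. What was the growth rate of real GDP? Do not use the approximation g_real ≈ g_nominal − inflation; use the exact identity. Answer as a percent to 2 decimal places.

(1 + g_nom) = (1 + g_real)(1 + π), so g_real = 1.1230 / 1.0600 − 1 = 0.05943.

5.94%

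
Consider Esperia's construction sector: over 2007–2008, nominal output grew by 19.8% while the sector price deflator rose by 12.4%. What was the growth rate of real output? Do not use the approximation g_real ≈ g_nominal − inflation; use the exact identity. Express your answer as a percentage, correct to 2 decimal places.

(1 + g_nom) = (1 + g_real)(1 + π), so g_real = 1.1980 / 1.1240 − 1 = 0.06584.

6.58%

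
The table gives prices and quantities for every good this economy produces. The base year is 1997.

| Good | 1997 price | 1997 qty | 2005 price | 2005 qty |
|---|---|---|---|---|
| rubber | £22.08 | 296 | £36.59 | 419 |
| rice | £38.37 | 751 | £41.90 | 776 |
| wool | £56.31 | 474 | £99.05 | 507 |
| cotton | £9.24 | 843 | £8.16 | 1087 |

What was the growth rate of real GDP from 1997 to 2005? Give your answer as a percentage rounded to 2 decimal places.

Real GDP 1997 = Nominal GDP 1997 = 22.08·296 + 38.37·751 + 56.31·474 + 9.24·843 = 69831.81.
Real GDP 2005 (at 1997 prices) = 22.08·419 + 38.37·776 + 56.31·507 + 9.24·1087 = 77619.69.
Real growth = 77619.69/69831.81 − 1 = 0.1115.

11.15%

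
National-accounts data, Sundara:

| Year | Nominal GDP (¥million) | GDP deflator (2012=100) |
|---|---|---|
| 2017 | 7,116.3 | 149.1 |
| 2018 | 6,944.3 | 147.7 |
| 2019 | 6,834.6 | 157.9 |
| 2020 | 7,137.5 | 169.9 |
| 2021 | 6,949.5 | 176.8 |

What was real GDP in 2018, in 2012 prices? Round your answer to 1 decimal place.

¥4,701.6 million

Real GDP 2018 = 6944.3 / 1.477 = 4701.62.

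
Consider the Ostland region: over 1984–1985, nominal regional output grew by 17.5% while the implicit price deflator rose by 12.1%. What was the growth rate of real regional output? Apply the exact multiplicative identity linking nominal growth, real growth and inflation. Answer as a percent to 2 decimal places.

4.82%

(1 + g_nom) = (1 + g_real)(1 + π), so g_real = 1.1750 / 1.1210 − 1 = 0.04817.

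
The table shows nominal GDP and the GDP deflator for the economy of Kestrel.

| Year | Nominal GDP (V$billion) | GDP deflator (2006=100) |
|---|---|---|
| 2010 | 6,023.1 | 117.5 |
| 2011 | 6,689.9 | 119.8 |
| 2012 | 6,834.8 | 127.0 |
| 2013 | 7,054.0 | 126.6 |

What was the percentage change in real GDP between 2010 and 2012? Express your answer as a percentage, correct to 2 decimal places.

Real GDP 2010 = 6023.1/1.175 = 5126.04.
Real GDP 2012 = 6834.8/1.270 = 5381.73.
Change = 5381.73/5126.04 − 1 = 0.0499.

4.99%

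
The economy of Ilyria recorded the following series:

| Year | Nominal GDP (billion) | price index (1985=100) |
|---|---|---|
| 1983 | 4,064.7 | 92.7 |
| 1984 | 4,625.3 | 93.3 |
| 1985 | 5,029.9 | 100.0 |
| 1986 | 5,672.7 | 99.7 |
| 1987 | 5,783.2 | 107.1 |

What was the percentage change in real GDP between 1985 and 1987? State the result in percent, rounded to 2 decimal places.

7.35%

Real GDP 1985 = 5029.9/1.000 = 5029.90.
Real GDP 1987 = 5783.2/1.071 = 5399.81.
Change = 5399.81/5029.90 − 1 = 0.0735.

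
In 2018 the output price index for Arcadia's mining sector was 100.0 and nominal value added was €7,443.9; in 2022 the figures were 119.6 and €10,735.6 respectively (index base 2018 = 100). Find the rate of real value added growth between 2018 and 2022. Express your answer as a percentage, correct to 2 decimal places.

20.59%

Deflate each year: 2018 → 7443.9/1.000 = 7443.90; 2022 → 10735.6/1.196 = 8976.25.
So real value added changed by 8976.25/7443.90 − 1 = 0.2059, i.e. 20.59%.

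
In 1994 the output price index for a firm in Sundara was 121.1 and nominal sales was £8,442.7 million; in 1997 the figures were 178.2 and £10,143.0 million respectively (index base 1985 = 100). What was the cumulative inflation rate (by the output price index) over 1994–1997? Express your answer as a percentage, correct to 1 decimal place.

47.2%

Price-level change = 178.2 / 121.1 − 1 = 0.4715.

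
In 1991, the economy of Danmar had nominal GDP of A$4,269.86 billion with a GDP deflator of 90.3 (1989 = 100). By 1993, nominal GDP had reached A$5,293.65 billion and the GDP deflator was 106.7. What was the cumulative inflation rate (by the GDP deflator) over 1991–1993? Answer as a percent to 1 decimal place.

18.2%

Price-level change = 106.7 / 90.3 − 1 = 0.1816.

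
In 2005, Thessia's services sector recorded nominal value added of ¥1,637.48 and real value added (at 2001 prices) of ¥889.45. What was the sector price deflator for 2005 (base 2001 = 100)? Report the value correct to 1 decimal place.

sector price deflator = (Nominal / Real) × 100 = 1637.48 / 889.45 × 100 = 184.10.

184.1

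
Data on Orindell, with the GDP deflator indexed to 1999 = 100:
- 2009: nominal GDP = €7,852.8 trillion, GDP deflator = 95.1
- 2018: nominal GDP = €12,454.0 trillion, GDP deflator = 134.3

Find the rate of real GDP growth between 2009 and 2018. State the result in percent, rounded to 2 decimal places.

Real GDP 2009 = 7852.8 / 0.951 = 8257.41.
Real GDP 2018 = 12454.0 / 1.343 = 9273.27.
Real growth = 9273.27 / 8257.41 − 1 = 0.1230.

12.30%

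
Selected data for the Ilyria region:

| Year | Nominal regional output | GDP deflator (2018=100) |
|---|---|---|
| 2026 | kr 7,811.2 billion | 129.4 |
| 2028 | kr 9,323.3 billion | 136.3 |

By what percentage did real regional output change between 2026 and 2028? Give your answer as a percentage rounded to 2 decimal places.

13.32%

Deflate each year: 2026 → 7811.2/1.294 = 6036.48; 2028 → 9323.3/1.363 = 6840.28.
So real regional output changed by 6840.28/6036.48 − 1 = 0.1332, i.e. 13.32%.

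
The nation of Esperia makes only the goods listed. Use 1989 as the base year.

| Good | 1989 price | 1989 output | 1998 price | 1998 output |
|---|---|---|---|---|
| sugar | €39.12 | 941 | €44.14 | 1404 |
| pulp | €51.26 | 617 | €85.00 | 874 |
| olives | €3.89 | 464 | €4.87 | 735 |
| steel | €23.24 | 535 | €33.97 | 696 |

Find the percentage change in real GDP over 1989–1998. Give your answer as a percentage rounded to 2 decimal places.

Real GDP 1989 = Nominal GDP 1989 = 39.12·941 + 51.26·617 + 3.89·464 + 23.24·535 = 82677.70.
Real GDP 1998 (at 1989 prices) = 39.12·1404 + 51.26·874 + 3.89·735 + 23.24·696 = 118759.91.
Real growth = 118759.91/82677.70 − 1 = 0.4364.

43.64%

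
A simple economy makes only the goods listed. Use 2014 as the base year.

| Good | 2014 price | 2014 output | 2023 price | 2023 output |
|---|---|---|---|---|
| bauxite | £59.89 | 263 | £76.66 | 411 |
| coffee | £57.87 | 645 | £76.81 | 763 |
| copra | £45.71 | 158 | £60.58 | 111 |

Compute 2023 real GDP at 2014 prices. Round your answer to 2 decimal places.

£73843.41

Real GDP 2023 = Σ (p_2014 × q_2023) = 59.89·411 + 57.87·763 + 45.71·111 = 73843.41.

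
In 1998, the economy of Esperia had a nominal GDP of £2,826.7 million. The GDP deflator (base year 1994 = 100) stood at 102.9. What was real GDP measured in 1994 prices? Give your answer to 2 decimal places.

Real GDP = Nominal / (GDP deflator/100) = 2826.7 / 1.029 = 2747.04.

£2,747.04 million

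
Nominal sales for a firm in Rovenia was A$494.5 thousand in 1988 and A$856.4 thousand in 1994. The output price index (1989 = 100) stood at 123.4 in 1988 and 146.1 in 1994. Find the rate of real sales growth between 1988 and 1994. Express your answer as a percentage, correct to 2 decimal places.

Real sales 1988 = 494.5 / 1.234 = 400.73.
Real sales 1994 = 856.4 / 1.461 = 586.17.
Real growth = 586.17 / 400.73 − 1 = 0.4628.

46.28%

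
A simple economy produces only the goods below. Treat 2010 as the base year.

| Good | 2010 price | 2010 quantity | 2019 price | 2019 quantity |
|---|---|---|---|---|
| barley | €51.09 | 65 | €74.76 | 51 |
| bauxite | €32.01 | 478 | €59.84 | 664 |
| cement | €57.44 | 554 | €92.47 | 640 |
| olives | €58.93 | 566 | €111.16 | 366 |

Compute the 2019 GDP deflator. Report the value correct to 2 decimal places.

174.49

Nominal GDP 2019 = 74.76·51 + 59.84·664 + 92.47·640 + 111.16·366 = 143411.88.
Real GDP 2019 (at 2010 prices) = 51.09·51 + 32.01·664 + 57.44·640 + 58.93·366 = 82190.21.
Deflator = Nominal/Real × 100 = 143411.88/82190.21 × 100 = 174.488.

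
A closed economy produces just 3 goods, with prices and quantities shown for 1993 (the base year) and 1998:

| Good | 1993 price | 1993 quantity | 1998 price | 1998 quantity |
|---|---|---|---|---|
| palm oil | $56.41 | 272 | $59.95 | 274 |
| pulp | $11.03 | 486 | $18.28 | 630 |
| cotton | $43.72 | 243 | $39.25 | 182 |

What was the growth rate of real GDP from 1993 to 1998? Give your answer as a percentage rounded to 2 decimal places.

-3.08%

Real GDP 1993 = Nominal GDP 1993 = 56.41·272 + 11.03·486 + 43.72·243 = 31328.06.
Real GDP 1998 (at 1993 prices) = 56.41·274 + 11.03·630 + 43.72·182 = 30362.28.
Real growth = 30362.28/31328.06 − 1 = -0.0308.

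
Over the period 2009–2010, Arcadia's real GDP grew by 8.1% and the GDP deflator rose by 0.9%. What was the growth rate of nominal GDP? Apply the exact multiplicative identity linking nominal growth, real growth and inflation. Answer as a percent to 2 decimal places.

9.07%

(1 + g_nom) = (1 + g_real)(1 + π) = 1.0810 × 1.0090 = 1.09073.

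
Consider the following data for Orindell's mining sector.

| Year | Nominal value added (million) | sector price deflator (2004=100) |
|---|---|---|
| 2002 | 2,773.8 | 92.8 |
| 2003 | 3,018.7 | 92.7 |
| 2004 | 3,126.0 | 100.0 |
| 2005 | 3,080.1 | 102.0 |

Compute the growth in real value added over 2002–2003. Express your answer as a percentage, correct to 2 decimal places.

8.95%

Real value added 2002 = 2773.8/0.928 = 2989.01.
Real value added 2003 = 3018.7/0.927 = 3256.42.
Change = 3256.42/2989.01 − 1 = 0.0895.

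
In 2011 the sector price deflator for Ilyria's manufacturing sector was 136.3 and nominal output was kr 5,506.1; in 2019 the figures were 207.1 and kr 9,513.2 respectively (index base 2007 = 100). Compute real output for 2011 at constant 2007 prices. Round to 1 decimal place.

Real output = Nominal / (sector price deflator/100) = 5506.1 / 1.363 = 4039.69.

kr 4,039.7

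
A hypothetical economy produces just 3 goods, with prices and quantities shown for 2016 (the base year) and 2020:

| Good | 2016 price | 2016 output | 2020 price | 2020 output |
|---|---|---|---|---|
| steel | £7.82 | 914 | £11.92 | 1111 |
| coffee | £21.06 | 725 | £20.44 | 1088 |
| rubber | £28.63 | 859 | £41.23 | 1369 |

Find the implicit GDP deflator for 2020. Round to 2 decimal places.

Nominal GDP 2020 = 11.92·1111 + 20.44·1088 + 41.23·1369 = 91925.71.
Real GDP 2020 (at 2016 prices) = 7.82·1111 + 21.06·1088 + 28.63·1369 = 70795.77.
Deflator = Nominal/Real × 100 = 91925.71/70795.77 × 100 = 129.846.

129.85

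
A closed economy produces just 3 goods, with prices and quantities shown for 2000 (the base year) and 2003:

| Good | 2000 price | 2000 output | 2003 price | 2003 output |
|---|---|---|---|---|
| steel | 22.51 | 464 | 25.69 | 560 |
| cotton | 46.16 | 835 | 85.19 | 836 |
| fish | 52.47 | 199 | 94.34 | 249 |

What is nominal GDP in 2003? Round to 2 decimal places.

109095.90

Nominal GDP 2003 = Σ (p_2003 × q_2003) = 25.69·560 + 85.19·836 + 94.34·249 = 109095.90.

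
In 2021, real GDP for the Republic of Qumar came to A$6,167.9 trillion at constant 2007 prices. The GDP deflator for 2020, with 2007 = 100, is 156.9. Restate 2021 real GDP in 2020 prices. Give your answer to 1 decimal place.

Real GDP in 2020 prices = Real GDP in 2007 prices × (P_2020/P_2007) = 6167.9 × 1.569 = 9677.44.

A$9,677.4 trillion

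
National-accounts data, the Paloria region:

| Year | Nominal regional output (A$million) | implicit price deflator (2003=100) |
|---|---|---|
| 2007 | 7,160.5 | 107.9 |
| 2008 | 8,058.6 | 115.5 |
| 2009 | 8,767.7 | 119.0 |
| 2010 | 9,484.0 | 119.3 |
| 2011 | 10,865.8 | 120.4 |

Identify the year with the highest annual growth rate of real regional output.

2008: real = 8058.6/1.155 = 6977.14; growth vs 2007 (6636.24) = 5.14%.
2009: real = 8767.7/1.190 = 7367.82; growth vs 2008 (6977.14) = 5.60%.
2010: real = 9484.0/1.193 = 7949.71; growth vs 2009 (7367.82) = 7.90%.
2011: real = 10865.8/1.204 = 9024.75; growth vs 2010 (7949.71) = 13.52%.

2011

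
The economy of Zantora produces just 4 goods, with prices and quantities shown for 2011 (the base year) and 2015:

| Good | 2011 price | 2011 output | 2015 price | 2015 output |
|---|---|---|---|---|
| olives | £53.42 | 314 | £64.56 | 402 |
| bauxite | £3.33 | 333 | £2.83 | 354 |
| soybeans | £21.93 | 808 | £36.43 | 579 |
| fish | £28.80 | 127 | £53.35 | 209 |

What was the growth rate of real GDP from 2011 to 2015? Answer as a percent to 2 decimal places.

5.38%

Real GDP 2011 = Nominal GDP 2011 = 53.42·314 + 3.33·333 + 21.93·808 + 28.80·127 = 39259.81.
Real GDP 2015 (at 2011 prices) = 53.42·402 + 3.33·354 + 21.93·579 + 28.80·209 = 41370.33.
Real growth = 41370.33/39259.81 − 1 = 0.0538.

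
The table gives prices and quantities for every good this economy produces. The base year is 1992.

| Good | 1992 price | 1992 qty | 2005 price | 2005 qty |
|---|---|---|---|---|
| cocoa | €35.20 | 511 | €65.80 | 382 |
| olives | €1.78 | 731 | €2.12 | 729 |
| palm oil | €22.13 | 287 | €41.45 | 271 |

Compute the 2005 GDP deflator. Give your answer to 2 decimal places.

Nominal GDP 2005 = 65.80·382 + 2.12·729 + 41.45·271 = 37914.03.
Real GDP 2005 (at 1992 prices) = 35.20·382 + 1.78·729 + 22.13·271 = 20741.25.
Deflator = Nominal/Real × 100 = 37914.03/20741.25 × 100 = 182.795.

182.80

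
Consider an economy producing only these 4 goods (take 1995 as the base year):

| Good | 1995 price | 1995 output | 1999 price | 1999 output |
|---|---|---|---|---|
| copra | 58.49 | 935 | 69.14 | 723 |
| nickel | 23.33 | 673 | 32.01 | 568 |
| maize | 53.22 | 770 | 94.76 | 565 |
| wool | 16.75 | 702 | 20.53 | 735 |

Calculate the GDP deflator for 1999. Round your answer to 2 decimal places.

Nominal GDP 1999 = 69.14·723 + 32.01·568 + 94.76·565 + 20.53·735 = 136798.85.
Real GDP 1999 (at 1995 prices) = 58.49·723 + 23.33·568 + 53.22·565 + 16.75·735 = 97920.26.
Deflator = Nominal/Real × 100 = 136798.85/97920.26 × 100 = 139.704.

139.70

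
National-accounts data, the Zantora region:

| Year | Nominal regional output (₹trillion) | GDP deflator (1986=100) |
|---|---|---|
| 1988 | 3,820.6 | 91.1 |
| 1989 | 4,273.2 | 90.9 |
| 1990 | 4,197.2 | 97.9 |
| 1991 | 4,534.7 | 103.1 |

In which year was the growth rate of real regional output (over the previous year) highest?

1989: real = 4273.2/0.909 = 4700.99; growth vs 1988 (4193.85) = 12.09%.
1990: real = 4197.2/0.979 = 4287.23; growth vs 1989 (4700.99) = -8.80%.
1991: real = 4534.7/1.031 = 4398.35; growth vs 1990 (4287.23) = 2.59%.

1989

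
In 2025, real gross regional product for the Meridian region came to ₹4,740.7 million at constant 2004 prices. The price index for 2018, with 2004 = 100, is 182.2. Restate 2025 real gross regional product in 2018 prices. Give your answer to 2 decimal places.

Real gross regional product in 2018 prices = Real gross regional product in 2004 prices × (P_2018/P_2004) = 4740.7 × 1.822 = 8637.56.

₹8,637.56 million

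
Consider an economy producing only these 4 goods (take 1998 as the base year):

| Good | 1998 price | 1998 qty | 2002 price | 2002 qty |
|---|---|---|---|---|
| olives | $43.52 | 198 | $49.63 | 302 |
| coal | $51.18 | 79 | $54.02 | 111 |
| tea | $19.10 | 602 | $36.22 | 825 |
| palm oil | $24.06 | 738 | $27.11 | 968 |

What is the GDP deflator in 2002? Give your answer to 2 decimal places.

Nominal GDP 2002 = 49.63·302 + 54.02·111 + 36.22·825 + 27.11·968 = 77108.46.
Real GDP 2002 (at 1998 prices) = 43.52·302 + 51.18·111 + 19.10·825 + 24.06·968 = 57871.60.
Deflator = Nominal/Real × 100 = 77108.46/57871.60 × 100 = 133.241.

133.24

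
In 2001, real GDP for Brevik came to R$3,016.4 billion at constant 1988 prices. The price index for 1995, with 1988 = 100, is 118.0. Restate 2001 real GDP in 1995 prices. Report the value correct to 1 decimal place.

R$3,559.4 billion

Real GDP in 1995 prices = Real GDP in 1988 prices × (P_1995/P_1988) = 3016.4 × 1.180 = 3559.35.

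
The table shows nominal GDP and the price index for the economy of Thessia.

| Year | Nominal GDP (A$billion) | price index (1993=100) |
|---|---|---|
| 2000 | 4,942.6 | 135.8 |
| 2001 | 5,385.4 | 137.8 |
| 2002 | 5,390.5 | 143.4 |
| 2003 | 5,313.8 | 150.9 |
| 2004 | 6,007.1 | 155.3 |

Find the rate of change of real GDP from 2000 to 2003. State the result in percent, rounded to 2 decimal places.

Real GDP 2000 = 4942.6/1.358 = 3639.62.
Real GDP 2003 = 5313.8/1.509 = 3521.40.
Change = 3521.40/3639.62 − 1 = -0.0325.

-3.25%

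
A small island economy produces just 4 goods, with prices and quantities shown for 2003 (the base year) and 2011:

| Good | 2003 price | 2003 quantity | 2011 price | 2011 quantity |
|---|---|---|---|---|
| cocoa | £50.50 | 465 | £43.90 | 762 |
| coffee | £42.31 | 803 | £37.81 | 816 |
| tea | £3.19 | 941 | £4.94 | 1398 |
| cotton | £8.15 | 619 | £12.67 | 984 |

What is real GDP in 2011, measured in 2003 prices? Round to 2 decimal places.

Real GDP 2011 = Σ (p_2003 × q_2011) = 50.50·762 + 42.31·816 + 3.19·1398 + 8.15·984 = 85485.18.

£85485.18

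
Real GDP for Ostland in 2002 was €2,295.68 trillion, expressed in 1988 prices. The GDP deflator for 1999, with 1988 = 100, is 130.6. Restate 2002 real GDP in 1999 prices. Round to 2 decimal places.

Real GDP in 1999 prices = Real GDP in 1988 prices × (P_1999/P_1988) = 2295.68 × 1.306 = 2998.16.

€2,998.16 trillion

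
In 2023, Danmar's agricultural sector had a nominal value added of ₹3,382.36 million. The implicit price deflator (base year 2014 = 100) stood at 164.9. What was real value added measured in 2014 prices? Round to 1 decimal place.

Real value added = Nominal / (implicit price deflator/100) = 3382.36 / 1.649 = 2051.16.

₹2,051.2 million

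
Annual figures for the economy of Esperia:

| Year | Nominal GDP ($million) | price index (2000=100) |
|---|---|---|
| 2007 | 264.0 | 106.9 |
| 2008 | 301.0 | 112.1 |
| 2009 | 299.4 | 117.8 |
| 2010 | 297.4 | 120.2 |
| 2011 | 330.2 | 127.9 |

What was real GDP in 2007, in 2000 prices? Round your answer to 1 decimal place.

Real GDP 2007 = 264.0 / 1.069 = 246.96.

$247.0 million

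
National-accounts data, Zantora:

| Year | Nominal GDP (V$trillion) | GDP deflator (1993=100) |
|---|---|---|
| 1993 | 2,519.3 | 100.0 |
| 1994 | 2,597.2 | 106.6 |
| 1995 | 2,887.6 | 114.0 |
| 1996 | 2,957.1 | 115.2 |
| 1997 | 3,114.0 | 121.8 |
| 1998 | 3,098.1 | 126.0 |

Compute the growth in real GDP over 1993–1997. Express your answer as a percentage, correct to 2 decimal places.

Real GDP 1993 = 2519.3/1.000 = 2519.30.
Real GDP 1997 = 3114.0/1.218 = 2556.65.
Change = 2556.65/2519.30 − 1 = 0.0148.

1.48%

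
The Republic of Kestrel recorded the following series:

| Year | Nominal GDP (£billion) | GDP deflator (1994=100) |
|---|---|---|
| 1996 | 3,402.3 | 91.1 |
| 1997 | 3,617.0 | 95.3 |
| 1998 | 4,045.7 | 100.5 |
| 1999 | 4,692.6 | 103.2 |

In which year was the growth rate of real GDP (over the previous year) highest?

1997: real = 3617.0/0.953 = 3795.38; growth vs 1996 (3734.69) = 1.63%.
1998: real = 4045.7/1.005 = 4025.57; growth vs 1997 (3795.38) = 6.07%.
1999: real = 4692.6/1.032 = 4547.09; growth vs 1998 (4025.57) = 12.96%.

1999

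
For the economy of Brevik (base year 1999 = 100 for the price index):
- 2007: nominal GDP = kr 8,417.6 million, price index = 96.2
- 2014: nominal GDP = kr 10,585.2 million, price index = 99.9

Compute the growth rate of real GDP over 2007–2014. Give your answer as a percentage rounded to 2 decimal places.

21.09%

Real GDP 2007 = 8417.6 / 0.962 = 8750.10.
Real GDP 2014 = 10585.2 / 0.999 = 10595.80.
Real growth = 10595.80 / 8750.10 − 1 = 0.2109.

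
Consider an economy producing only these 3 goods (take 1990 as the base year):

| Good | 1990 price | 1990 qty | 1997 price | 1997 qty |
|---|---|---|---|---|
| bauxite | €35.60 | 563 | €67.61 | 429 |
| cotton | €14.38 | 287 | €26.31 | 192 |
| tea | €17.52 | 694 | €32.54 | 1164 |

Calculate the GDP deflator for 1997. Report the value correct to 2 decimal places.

Nominal GDP 1997 = 67.61·429 + 26.31·192 + 32.54·1164 = 71932.77.
Real GDP 1997 (at 1990 prices) = 35.60·429 + 14.38·192 + 17.52·1164 = 38426.64.
Deflator = Nominal/Real × 100 = 71932.77/38426.64 × 100 = 187.195.

187.20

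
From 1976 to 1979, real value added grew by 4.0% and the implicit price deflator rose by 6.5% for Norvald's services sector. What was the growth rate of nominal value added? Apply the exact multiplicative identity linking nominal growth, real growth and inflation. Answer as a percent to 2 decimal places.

(1 + g_nom) = (1 + g_real)(1 + π) = 1.0400 × 1.0650 = 1.10760.

10.76%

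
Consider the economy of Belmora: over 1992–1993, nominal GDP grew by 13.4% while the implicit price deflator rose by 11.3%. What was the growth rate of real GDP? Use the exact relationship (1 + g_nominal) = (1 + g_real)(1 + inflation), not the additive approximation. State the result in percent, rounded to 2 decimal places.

(1 + g_nom) = (1 + g_real)(1 + π), so g_real = 1.1340 / 1.1130 − 1 = 0.01887.

1.89%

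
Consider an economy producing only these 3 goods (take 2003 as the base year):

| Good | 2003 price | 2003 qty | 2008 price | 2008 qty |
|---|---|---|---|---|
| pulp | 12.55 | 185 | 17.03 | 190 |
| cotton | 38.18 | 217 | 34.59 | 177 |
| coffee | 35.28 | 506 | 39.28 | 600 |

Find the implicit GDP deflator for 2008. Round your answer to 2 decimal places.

108.63

Nominal GDP 2008 = 17.03·190 + 34.59·177 + 39.28·600 = 32926.13.
Real GDP 2008 (at 2003 prices) = 12.55·190 + 38.18·177 + 35.28·600 = 30310.36.
Deflator = Nominal/Real × 100 = 32926.13/30310.36 × 100 = 108.630.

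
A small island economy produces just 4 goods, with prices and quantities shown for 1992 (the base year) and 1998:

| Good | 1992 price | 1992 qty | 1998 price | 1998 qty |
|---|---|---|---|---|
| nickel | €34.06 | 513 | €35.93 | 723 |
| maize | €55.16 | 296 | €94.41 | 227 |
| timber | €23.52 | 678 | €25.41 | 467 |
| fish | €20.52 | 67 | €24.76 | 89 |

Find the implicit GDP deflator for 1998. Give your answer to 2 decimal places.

123.06

Nominal GDP 1998 = 35.93·723 + 94.41·227 + 25.41·467 + 24.76·89 = 61478.57.
Real GDP 1998 (at 1992 prices) = 34.06·723 + 55.16·227 + 23.52·467 + 20.52·89 = 49956.82.
Deflator = Nominal/Real × 100 = 61478.57/49956.82 × 100 = 123.063.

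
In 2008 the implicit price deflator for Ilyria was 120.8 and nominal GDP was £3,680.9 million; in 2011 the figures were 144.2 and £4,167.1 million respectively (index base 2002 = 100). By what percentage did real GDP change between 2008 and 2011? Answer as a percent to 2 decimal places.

Deflate each year: 2008 → 3680.9/1.208 = 3047.10; 2011 → 4167.1/1.442 = 2889.81.
So real GDP changed by 2889.81/3047.10 − 1 = -0.0516, i.e. -5.16%.

-5.16%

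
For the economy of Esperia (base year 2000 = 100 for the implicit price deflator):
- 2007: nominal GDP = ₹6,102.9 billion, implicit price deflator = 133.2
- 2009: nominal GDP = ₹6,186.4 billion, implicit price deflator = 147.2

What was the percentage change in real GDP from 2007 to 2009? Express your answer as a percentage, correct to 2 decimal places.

Deflate each year: 2007 → 6102.9/1.332 = 4581.76; 2009 → 6186.4/1.472 = 4202.72.
So real GDP changed by 4202.72/4581.76 − 1 = -0.0827, i.e. -8.27%.

-8.27%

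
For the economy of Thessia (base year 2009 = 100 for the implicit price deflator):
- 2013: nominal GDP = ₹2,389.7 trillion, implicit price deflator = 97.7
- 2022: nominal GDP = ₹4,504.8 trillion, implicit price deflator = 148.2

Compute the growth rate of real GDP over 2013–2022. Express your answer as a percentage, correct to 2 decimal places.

24.27%

Real GDP 2013 = 2389.7 / 0.977 = 2445.96.
Real GDP 2022 = 4504.8 / 1.482 = 3039.68.
Real growth = 3039.68 / 2445.96 − 1 = 0.2427.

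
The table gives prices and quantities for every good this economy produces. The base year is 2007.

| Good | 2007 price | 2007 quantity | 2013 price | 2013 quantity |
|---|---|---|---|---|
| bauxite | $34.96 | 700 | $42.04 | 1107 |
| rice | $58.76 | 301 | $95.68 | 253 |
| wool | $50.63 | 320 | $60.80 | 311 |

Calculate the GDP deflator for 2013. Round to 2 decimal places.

Nominal GDP 2013 = 42.04·1107 + 95.68·253 + 60.80·311 = 89654.12.
Real GDP 2013 (at 2007 prices) = 34.96·1107 + 58.76·253 + 50.63·311 = 69312.93.
Deflator = Nominal/Real × 100 = 89654.12/69312.93 × 100 = 129.347.

129.35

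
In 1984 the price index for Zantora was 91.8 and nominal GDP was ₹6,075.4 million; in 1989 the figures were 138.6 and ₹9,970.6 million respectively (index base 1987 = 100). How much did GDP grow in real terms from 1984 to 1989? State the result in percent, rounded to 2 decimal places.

8.70%

Deflate each year: 1984 → 6075.4/0.918 = 6618.08; 1989 → 9970.6/1.386 = 7193.80.
So real GDP changed by 7193.80/6618.08 − 1 = 0.0870, i.e. 8.70%.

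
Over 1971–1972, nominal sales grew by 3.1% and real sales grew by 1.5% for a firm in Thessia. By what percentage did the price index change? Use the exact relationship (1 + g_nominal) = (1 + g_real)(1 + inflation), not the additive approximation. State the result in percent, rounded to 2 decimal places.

(1 + g_nom) = (1 + g_real)(1 + π), so π = 1.0310 / 1.0150 − 1 = 0.01576.

1.58%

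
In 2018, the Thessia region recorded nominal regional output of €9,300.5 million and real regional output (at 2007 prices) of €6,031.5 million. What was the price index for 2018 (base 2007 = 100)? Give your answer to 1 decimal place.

price index = (Nominal / Real) × 100 = 9300.5 / 6031.5 × 100 = 154.20.

154.2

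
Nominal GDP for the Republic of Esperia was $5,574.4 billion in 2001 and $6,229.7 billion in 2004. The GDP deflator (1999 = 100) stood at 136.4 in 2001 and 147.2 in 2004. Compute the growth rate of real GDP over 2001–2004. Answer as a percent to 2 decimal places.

Deflate each year: 2001 → 5574.4/1.364 = 4086.80; 2004 → 6229.7/1.472 = 4232.13.
So real GDP changed by 4232.13/4086.80 − 1 = 0.0356, i.e. 3.56%.

3.56%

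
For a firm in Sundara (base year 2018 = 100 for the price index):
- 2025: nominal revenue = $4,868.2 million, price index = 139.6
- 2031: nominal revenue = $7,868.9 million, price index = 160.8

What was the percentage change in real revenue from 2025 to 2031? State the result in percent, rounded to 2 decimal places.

40.33%

Deflate each year: 2025 → 4868.2/1.396 = 3487.25; 2031 → 7868.9/1.608 = 4893.59.
So real revenue changed by 4893.59/3487.25 − 1 = 0.4033, i.e. 40.33%.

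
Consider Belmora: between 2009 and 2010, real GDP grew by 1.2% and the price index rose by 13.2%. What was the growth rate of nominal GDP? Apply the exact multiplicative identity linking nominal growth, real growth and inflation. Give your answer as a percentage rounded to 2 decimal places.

14.56%

(1 + g_nom) = (1 + g_real)(1 + π) = 1.0120 × 1.1320 = 1.14558.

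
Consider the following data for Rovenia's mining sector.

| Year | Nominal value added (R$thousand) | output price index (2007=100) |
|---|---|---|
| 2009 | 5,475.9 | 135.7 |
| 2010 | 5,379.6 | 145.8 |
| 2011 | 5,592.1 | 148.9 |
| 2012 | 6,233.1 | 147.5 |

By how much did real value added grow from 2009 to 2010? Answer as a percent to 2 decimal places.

-8.56%

Real value added 2009 = 5475.9/1.357 = 4035.30.
Real value added 2010 = 5379.6/1.458 = 3689.71.
Change = 3689.71/4035.30 − 1 = -0.0856.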